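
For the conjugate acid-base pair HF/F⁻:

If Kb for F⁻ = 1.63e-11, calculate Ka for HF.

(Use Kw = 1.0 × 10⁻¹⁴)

For a conjugate pair Ka × Kb = Kw, so Ka = Kw/Kb = 1.0 × 10⁻¹⁴ / 1.63e-11 = 6.13e-04.

K_a = 6.13e-04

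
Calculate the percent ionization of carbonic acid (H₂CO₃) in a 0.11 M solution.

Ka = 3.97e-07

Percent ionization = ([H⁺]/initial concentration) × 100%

Using Ka equilibrium: x² + Ka×x - Ka×C = 0. Solving: [H⁺] = 2.0878e-04. Percent = (2.0878e-04/0.11) × 100

Percent ionization = 0.19%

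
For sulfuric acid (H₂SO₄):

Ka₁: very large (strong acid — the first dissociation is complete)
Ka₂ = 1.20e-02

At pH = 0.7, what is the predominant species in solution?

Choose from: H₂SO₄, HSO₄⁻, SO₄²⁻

The first dissociation is complete, so H₂SO₄ itself is never the predominant species in water; pKa₂ = -log(1.20e-02) = 1.92. For a polyprotic acid the predominant species crosses at each pKa: below pKa_n the protonated form dominates, above it the deprotonated form does. At pH = 0.7, the predominant species is HSO₄⁻.

HSO₄⁻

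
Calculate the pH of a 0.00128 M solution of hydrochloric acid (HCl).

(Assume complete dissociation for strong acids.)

[H⁺] = 0.00128 M for strong acid. pH = -log[H⁺] = -log(0.00128)

pH = 2.89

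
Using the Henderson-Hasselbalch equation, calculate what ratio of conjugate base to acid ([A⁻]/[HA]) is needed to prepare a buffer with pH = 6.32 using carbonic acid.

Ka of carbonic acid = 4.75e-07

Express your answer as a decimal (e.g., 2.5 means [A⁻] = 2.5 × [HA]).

pKa = -log(4.75e-07) = 6.3233. pH = pKa + log([A⁻]/[HA]), so log([A⁻]/[HA]) = pH − pKa = 6.32 − 6.3233 = -0.0033. [A⁻]/[HA] = 10^(-0.0033) = 0.992

[A⁻]/[HA] = 0.992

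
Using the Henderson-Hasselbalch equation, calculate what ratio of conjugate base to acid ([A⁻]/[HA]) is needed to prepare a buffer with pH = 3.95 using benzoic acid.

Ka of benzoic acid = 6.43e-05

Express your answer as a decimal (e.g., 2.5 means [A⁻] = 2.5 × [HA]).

pKa = -log(6.43e-05) = 4.1918. pH = pKa + log([A⁻]/[HA]), so log([A⁻]/[HA]) = pH − pKa = 3.95 − 4.1918 = -0.2418. [A⁻]/[HA] = 10^(-0.2418) = 0.573

[A⁻]/[HA] = 0.573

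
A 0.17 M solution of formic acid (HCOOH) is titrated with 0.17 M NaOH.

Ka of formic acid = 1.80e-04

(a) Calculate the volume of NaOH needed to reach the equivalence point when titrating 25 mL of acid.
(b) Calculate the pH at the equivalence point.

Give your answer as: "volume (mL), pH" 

moles acid = 0.17 × 25/1000 = 0.00425 mol; V_base = moles/0.17 × 1000 = 25.0 mL. At equivalence only the conjugate base is present: [A⁻] = 0.00425/0.050 = 8.5000e-02 M. Kb = Kw/Ka = 5.56e-11; [OH⁻] = √(Kb × [A⁻]) = 2.1731e-06; pOH = 5.66; pH = 14 - pOH = 8.34.

V = 25.0 mL, pH = 8.34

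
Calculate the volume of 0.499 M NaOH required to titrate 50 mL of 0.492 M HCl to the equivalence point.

At equivalence: moles acid = moles base. moles HCl = 0.492 × 50/1000 = 0.0246 mol. V_base = moles / 0.499 × 1000 = 49.3 mL.

V_{base} = 49.3 mL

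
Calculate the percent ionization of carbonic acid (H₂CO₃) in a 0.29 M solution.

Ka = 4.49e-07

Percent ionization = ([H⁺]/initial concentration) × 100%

Using Ka equilibrium: x² + Ka×x - Ka×C = 0. Solving: [H⁺] = 3.6062e-04. Percent = (3.6062e-04/0.29) × 100

Percent ionization = 0.124%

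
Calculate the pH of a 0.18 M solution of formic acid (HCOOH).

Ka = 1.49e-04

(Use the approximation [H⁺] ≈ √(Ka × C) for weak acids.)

[H⁺] = √(Ka × C) = √(1.49e-04 × 0.18) = 5.1788e-03. pH = -log(5.1788e-03)

pH = 2.29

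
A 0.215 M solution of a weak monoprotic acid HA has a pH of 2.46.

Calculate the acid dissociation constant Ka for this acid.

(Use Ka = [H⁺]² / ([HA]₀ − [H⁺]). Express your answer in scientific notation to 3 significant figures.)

[H⁺] = 10^(−pH) = 10^(−2.46) = 3.467e-03 M. For HA ⇌ H⁺ + A⁻, Ka = [H⁺][A⁻]/[HA] = [H⁺]² / ([HA]₀ − [H⁺]) = (3.467e-03)² / (0.215 − 3.467e-03) = 5.68e-05.

K_a = 5.68e-05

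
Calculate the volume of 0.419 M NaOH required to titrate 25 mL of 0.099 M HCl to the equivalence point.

At equivalence: moles acid = moles base. moles HCl = 0.099 × 25/1000 = 0.002475 mol. V_base = moles / 0.419 × 1000 = 5.9 mL.

V_{base} = 5.9 mL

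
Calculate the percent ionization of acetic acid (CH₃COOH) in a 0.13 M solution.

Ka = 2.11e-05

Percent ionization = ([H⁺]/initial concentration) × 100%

Using Ka equilibrium: x² + Ka×x - Ka×C = 0. Solving: [H⁺] = 1.6457e-03. Percent = (1.6457e-03/0.13) × 100

Percent ionization = 1.27%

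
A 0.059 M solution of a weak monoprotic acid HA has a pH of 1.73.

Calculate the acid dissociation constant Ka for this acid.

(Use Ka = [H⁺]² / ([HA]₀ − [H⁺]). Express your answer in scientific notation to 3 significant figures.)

[H⁺] = 10^(−pH) = 10^(−1.73) = 1.862e-02 M. For HA ⇌ H⁺ + A⁻, Ka = [H⁺][A⁻]/[HA] = [H⁺]² / ([HA]₀ − [H⁺]) = (1.862e-02)² / (0.059 − 1.862e-02) = 8.59e-03.

K_a = 8.59e-03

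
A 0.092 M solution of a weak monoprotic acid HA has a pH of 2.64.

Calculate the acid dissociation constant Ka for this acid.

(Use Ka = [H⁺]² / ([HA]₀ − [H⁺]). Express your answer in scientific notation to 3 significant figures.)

[H⁺] = 10^(−pH) = 10^(−2.64) = 2.291e-03 M. For HA ⇌ H⁺ + A⁻, Ka = [H⁺][A⁻]/[HA] = [H⁺]² / ([HA]₀ − [H⁺]) = (2.291e-03)² / (0.092 − 2.291e-03) = 5.85e-05.

K_a = 5.85e-05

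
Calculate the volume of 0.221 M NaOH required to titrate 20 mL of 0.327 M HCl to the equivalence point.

At equivalence: moles acid = moles base. moles HCl = 0.327 × 20/1000 = 0.00654 mol. V_base = moles / 0.221 × 1000 = 29.6 mL.

V_{base} = 29.6 mL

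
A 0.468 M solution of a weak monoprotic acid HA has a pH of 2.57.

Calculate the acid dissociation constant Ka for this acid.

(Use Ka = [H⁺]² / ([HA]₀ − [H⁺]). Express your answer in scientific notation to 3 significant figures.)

[H⁺] = 10^(−pH) = 10^(−2.57) = 2.692e-03 M. For HA ⇌ H⁺ + A⁻, Ka = [H⁺][A⁻]/[HA] = [H⁺]² / ([HA]₀ − [H⁺]) = (2.692e-03)² / (0.468 − 2.692e-03) = 1.56e-05.

K_a = 1.56e-05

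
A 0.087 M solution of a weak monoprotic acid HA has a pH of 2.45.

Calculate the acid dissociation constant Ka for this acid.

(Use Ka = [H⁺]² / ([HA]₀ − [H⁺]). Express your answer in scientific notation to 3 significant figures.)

[H⁺] = 10^(−pH) = 10^(−2.45) = 3.548e-03 M. For HA ⇌ H⁺ + A⁻, Ka = [H⁺][A⁻]/[HA] = [H⁺]² / ([HA]₀ − [H⁺]) = (3.548e-03)² / (0.087 − 3.548e-03) = 1.51e-04.

K_a = 1.51e-04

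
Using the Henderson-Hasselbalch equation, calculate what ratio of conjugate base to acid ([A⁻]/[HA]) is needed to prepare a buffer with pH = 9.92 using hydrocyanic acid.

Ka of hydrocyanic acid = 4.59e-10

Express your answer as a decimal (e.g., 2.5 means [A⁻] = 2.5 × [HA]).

pKa = -log(4.59e-10) = 9.3382. pH = pKa + log([A⁻]/[HA]), so log([A⁻]/[HA]) = pH − pKa = 9.92 − 9.3382 = 0.5818. [A⁻]/[HA] = 10^(0.5818) = 3.82

[A⁻]/[HA] = 3.82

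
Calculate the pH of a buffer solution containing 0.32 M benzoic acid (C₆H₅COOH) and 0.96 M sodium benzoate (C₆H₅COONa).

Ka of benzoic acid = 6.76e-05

pKa = -log(6.76e-05) = 4.17. pH = pKa + log([A⁻]/[HA]) = 4.17 + log(0.96/0.32)

pH = 4.65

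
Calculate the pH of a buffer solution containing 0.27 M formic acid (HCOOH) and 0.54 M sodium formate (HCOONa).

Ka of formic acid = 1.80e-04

pKa = -log(1.80e-04) = 3.74. pH = pKa + log([A⁻]/[HA]) = 3.74 + log(0.54/0.27)

pH = 4.05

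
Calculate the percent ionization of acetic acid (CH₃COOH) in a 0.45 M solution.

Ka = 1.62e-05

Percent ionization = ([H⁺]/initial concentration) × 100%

Using Ka equilibrium: x² + Ka×x - Ka×C = 0. Solving: [H⁺] = 2.6919e-03. Percent = (2.6919e-03/0.45) × 100

Percent ionization = 0.598%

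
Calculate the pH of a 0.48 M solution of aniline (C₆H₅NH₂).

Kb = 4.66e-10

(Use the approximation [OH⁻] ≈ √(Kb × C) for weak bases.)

[OH⁻] = √(Kb × C) = √(4.66e-10 × 0.48) = 1.4956e-05. pOH = 4.83, pH = 14 - pOH

pH = 9.17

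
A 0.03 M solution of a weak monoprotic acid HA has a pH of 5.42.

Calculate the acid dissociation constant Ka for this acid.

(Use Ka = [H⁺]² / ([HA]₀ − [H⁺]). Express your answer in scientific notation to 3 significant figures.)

[H⁺] = 10^(−pH) = 10^(−5.42) = 3.802e-06 M. For HA ⇌ H⁺ + A⁻, Ka = [H⁺][A⁻]/[HA] = [H⁺]² / ([HA]₀ − [H⁺]) = (3.802e-06)² / (0.03 − 3.802e-06) = 4.82e-10.

K_a = 4.82e-10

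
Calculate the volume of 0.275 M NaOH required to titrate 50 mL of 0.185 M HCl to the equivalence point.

At equivalence: moles acid = moles base. moles HCl = 0.185 × 50/1000 = 0.00925 mol. V_base = moles / 0.275 × 1000 = 33.6 mL.

V_{base} = 33.6 mL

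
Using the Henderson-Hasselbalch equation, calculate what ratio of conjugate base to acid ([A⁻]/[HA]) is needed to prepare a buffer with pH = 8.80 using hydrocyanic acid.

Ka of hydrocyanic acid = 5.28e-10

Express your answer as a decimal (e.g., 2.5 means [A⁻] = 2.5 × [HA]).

pKa = -log(5.28e-10) = 9.2774. pH = pKa + log([A⁻]/[HA]), so log([A⁻]/[HA]) = pH − pKa = 8.80 − 9.2774 = -0.4774. [A⁻]/[HA] = 10^(-0.4774) = 0.333

[A⁻]/[HA] = 0.333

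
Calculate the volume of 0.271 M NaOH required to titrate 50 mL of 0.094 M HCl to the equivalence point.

At equivalence: moles acid = moles base. moles HCl = 0.094 × 50/1000 = 0.0047 mol. V_base = moles / 0.271 × 1000 = 17.3 mL.

V_{base} = 17.3 mL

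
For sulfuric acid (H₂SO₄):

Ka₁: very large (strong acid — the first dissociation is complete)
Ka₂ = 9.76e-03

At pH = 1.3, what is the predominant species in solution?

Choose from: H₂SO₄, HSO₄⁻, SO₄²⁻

The first dissociation is complete, so H₂SO₄ itself is never the predominant species in water; pKa₂ = -log(9.76e-03) = 2.01. For a polyprotic acid the predominant species crosses at each pKa: below pKa_n the protonated form dominates, above it the deprotonated form does. At pH = 1.3, the predominant species is HSO₄⁻.

HSO₄⁻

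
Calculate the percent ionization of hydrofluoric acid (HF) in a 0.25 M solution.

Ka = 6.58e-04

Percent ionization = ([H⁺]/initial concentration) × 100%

Using Ka equilibrium: x² + Ka×x - Ka×C = 0. Solving: [H⁺] = 1.2501e-02. Percent = (1.2501e-02/0.25) × 100

Percent ionization = 5%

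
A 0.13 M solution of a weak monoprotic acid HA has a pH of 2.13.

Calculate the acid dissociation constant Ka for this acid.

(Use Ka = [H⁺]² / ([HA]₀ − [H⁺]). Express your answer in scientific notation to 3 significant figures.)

[H⁺] = 10^(−pH) = 10^(−2.13) = 7.413e-03 M. For HA ⇌ H⁺ + A⁻, Ka = [H⁺][A⁻]/[HA] = [H⁺]² / ([HA]₀ − [H⁺]) = (7.413e-03)² / (0.13 − 7.413e-03) = 4.48e-04.

K_a = 4.48e-04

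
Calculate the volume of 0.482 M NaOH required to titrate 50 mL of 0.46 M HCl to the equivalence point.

At equivalence: moles acid = moles base. moles HCl = 0.46 × 50/1000 = 0.023 mol. V_base = moles / 0.482 × 1000 = 47.7 mL.

V_{base} = 47.7 mL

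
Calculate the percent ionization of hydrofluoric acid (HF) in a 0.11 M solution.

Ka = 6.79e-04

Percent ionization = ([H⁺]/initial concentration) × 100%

Using Ka equilibrium: x² + Ka×x - Ka×C = 0. Solving: [H⁺] = 8.3095e-03. Percent = (8.3095e-03/0.11) × 100

Percent ionization = 7.55%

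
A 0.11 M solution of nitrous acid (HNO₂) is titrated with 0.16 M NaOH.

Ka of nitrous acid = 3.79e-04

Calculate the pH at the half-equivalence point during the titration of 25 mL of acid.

At half-equivalence [HA] = [A⁻], so Henderson-Hasselbalch gives pH = pKa = -log(3.79e-04) = 3.42.

pH = pKa = 3.42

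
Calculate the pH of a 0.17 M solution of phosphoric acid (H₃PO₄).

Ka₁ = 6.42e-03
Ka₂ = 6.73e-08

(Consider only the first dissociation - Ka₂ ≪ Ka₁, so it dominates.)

First dissociation dominates. From Ka₁ = [H⁺][HA⁻]/[H₂A], x² + Ka₁·x − Ka₁·C = 0 with C = 0.17 M and Ka₁ = 6.42e-03. Solving: [H⁺] = (−Ka₁ + √(Ka₁² + 4·Ka₁·C)) / 2 = 2.9982e-02 M. pH = -log(2.9982e-02) = 1.52.

pH = 1.52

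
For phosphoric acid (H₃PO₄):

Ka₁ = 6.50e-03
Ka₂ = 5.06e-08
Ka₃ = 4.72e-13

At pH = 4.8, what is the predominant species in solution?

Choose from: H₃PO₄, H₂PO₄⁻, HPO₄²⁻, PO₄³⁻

pKa₁ = 2.19, pKa₂ = 7.30, pKa₃ = 12.33. For a polyprotic acid the predominant species crosses at each pKa: below pKa_n the protonated form dominates, above it the deprotonated form does. At pH = 4.8, the predominant species is H₂PO₄⁻.

H₂PO₄⁻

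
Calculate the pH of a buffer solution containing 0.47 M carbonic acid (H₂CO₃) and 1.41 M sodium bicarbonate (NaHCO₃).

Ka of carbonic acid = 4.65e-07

pKa = -log(4.65e-07) = 6.33. pH = pKa + log([A⁻]/[HA]) = 6.33 + log(1.41/0.47)

pH = 6.81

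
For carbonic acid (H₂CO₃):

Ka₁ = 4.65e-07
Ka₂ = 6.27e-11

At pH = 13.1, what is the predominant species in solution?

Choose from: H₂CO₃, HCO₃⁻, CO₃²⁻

pKa₁ = 6.33, pKa₂ = 10.20. For a polyprotic acid the predominant species crosses at each pKa: below pKa_n the protonated form dominates, above it the deprotonated form does. At pH = 13.1, the predominant species is CO₃²⁻.

CO₃²⁻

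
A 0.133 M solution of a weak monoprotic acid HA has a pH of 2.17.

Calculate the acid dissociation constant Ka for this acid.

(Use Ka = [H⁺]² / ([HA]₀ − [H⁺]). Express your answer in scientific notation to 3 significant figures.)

[H⁺] = 10^(−pH) = 10^(−2.17) = 6.761e-03 M. For HA ⇌ H⁺ + A⁻, Ka = [H⁺][A⁻]/[HA] = [H⁺]² / ([HA]₀ − [H⁺]) = (6.761e-03)² / (0.133 − 6.761e-03) = 3.62e-04.

K_a = 3.62e-04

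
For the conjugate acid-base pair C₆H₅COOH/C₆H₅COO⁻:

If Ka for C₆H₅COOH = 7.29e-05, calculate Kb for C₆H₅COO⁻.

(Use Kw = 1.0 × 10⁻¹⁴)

For a conjugate pair Ka × Kb = Kw, so Kb = Kw/Ka = 1.0 × 10⁻¹⁴ / 7.29e-05 = 1.37e-10.

K_b = 1.37e-10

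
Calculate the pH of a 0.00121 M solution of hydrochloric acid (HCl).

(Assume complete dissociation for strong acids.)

[H⁺] = 0.00121 M for strong acid. pH = -log[H⁺] = -log(0.00121)

pH = 2.92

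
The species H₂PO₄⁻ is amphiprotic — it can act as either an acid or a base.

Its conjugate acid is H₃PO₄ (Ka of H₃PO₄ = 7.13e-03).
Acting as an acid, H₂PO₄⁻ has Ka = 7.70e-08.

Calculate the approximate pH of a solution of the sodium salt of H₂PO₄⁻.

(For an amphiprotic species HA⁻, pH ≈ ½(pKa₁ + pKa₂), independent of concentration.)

pKa₁ = -log(7.13e-03) = 2.15; pKa₂ = -log(7.70e-08) = 7.11. For an amphiprotic species, pH ≈ ½(pKa₁ + pKa₂) = ½(2.15 + 7.11) = 4.63.

pH = 4.63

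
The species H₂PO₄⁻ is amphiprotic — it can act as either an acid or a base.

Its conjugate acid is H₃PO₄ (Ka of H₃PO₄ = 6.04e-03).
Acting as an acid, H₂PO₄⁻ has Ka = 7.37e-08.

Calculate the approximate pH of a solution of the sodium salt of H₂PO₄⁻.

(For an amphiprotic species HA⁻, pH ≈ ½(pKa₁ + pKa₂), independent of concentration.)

pKa₁ = -log(6.04e-03) = 2.22; pKa₂ = -log(7.37e-08) = 7.13. For an amphiprotic species, pH ≈ ½(pKa₁ + pKa₂) = ½(2.22 + 7.13) = 4.68.

pH = 4.68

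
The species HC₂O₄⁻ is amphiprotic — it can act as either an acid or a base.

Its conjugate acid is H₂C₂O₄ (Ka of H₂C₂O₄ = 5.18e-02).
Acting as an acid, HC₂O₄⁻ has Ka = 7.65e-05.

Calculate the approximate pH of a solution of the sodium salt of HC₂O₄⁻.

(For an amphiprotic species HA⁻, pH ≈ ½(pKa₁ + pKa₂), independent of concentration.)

pKa₁ = -log(5.18e-02) = 1.29; pKa₂ = -log(7.65e-05) = 4.12. For an amphiprotic species, pH ≈ ½(pKa₁ + pKa₂) = ½(1.29 + 4.12) = 2.70.

pH = 2.70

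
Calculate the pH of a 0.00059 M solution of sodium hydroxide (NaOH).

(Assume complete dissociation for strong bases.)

[OH⁻] = 0.00059 M for strong base. pOH = -log[OH⁻] = 3.23, pH = 14 - pOH

pH = 10.77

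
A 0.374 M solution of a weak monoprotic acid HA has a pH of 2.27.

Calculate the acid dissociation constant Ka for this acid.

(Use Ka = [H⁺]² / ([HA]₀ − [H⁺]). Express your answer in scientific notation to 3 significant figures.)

[H⁺] = 10^(−pH) = 10^(−2.27) = 5.370e-03 M. For HA ⇌ H⁺ + A⁻, Ka = [H⁺][A⁻]/[HA] = [H⁺]² / ([HA]₀ − [H⁺]) = (5.370e-03)² / (0.374 − 5.370e-03) = 7.82e-05.

K_a = 7.82e-05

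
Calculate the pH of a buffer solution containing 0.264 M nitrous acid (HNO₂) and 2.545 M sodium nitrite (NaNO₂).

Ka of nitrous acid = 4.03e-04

pKa = -log(4.03e-04) = 3.39. pH = pKa + log([A⁻]/[HA]) = 3.39 + log(2.545/0.264)

pH = 4.38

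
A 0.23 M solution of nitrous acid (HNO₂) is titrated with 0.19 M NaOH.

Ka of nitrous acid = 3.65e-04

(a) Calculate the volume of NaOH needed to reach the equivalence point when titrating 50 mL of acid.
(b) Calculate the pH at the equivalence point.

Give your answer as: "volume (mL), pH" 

moles acid = 0.23 × 50/1000 = 0.0115 mol; V_base = moles/0.19 × 1000 = 60.5 mL. At equivalence only the conjugate base is present: [A⁻] = 0.0115/0.111 = 1.0405e-01 M. Kb = Kw/Ka = 2.74e-11; [OH⁻] = √(Kb × [A⁻]) = 1.6884e-06; pOH = 5.77; pH = 14 - pOH = 8.23.

V = 60.5 mL, pH = 8.23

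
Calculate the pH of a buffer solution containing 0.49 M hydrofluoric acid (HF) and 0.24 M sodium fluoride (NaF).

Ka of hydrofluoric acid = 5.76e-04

pKa = -log(5.76e-04) = 3.24. pH = pKa + log([A⁻]/[HA]) = 3.24 + log(0.24/0.49)

pH = 2.93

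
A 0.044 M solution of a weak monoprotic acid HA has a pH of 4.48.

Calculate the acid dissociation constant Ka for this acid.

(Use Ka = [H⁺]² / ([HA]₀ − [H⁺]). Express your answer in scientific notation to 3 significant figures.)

[H⁺] = 10^(−pH) = 10^(−4.48) = 3.311e-05 M. For HA ⇌ H⁺ + A⁻, Ka = [H⁺][A⁻]/[HA] = [H⁺]² / ([HA]₀ − [H⁺]) = (3.311e-05)² / (0.044 − 3.311e-05) = 2.49e-08.

K_a = 2.49e-08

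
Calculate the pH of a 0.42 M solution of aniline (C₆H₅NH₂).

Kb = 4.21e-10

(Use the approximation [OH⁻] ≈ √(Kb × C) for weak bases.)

[OH⁻] = √(Kb × C) = √(4.21e-10 × 0.42) = 1.3297e-05. pOH = 4.88, pH = 14 - pOH

pH = 9.12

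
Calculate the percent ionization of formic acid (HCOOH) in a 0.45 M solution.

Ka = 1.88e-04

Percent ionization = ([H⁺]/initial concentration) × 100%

Using Ka equilibrium: x² + Ka×x - Ka×C = 0. Solving: [H⁺] = 9.1043e-03. Percent = (9.1043e-03/0.45) × 100

Percent ionization = 2.02%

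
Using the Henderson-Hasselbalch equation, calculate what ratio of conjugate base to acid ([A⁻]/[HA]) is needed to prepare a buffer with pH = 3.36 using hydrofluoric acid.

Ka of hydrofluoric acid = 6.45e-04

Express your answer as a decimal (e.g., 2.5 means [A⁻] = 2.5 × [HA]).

pKa = -log(6.45e-04) = 3.1904. pH = pKa + log([A⁻]/[HA]), so log([A⁻]/[HA]) = pH − pKa = 3.36 − 3.1904 = 0.1696. [A⁻]/[HA] = 10^(0.1696) = 1.48

[A⁻]/[HA] = 1.48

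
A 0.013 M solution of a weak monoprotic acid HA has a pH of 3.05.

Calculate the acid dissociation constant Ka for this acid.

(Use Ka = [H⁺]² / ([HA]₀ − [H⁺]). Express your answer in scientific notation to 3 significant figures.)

[H⁺] = 10^(−pH) = 10^(−3.05) = 8.913e-04 M. For HA ⇌ H⁺ + A⁻, Ka = [H⁺][A⁻]/[HA] = [H⁺]² / ([HA]₀ − [H⁺]) = (8.913e-04)² / (0.013 − 8.913e-04) = 6.56e-05.

K_a = 6.56e-05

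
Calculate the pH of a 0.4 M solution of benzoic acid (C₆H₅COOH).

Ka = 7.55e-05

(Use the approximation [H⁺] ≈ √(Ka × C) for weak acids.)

[H⁺] = √(Ka × C) = √(7.55e-05 × 0.4) = 5.4955e-03. pH = -log(5.4955e-03)

pH = 2.26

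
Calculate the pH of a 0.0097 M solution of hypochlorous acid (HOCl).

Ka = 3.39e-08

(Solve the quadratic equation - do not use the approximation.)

x² + Ka×x - Ka×C = 0. Using quadratic formula: [H⁺] = 1.8117e-05

pH = 4.74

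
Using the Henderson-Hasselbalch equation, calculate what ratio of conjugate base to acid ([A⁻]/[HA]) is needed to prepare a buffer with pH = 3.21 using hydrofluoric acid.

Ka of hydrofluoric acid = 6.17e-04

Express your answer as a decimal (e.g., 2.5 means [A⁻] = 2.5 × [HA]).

pKa = -log(6.17e-04) = 3.2097. pH = pKa + log([A⁻]/[HA]), so log([A⁻]/[HA]) = pH − pKa = 3.21 − 3.2097 = 0.0003. [A⁻]/[HA] = 10^(0.0003) = 1.00

[A⁻]/[HA] = 1.00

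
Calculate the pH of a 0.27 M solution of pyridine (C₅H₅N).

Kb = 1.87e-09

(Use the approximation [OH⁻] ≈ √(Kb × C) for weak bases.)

[OH⁻] = √(Kb × C) = √(1.87e-09 × 0.27) = 2.2470e-05. pOH = 4.65, pH = 14 - pOH

pH = 9.35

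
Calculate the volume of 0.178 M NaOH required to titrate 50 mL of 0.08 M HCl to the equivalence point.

At equivalence: moles acid = moles base. moles HCl = 0.08 × 50/1000 = 0.004 mol. V_base = moles / 0.178 × 1000 = 22.5 mL.

V_{base} = 22.5 mL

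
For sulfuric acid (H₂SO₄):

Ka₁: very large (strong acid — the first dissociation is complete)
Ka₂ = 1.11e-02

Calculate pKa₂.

pKa₂ = -log(Ka₂) = -log(1.11e-02) = 1.95.

pK_{a2} = 1.95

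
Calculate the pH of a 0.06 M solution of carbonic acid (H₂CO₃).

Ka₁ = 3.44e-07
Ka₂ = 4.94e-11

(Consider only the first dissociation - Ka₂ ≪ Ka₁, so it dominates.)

First dissociation dominates. From Ka₁ = [H⁺][HA⁻]/[H₂A], x² + Ka₁·x − Ka₁·C = 0 with C = 0.06 M and Ka₁ = 3.44e-07. Solving: [H⁺] = (−Ka₁ + √(Ka₁² + 4·Ka₁·C)) / 2 = 1.4349e-04 M. pH = -log(1.4349e-04) = 3.84.

pH = 3.84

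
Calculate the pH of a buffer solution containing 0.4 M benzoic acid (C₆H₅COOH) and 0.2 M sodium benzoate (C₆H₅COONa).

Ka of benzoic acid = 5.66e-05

pKa = -log(5.66e-05) = 4.25. pH = pKa + log([A⁻]/[HA]) = 4.25 + log(0.2/0.4)

pH = 3.95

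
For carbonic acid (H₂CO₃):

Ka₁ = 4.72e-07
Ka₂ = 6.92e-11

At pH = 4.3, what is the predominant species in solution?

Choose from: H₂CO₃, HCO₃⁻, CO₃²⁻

pKa₁ = 6.33, pKa₂ = 10.16. For a polyprotic acid the predominant species crosses at each pKa: below pKa_n the protonated form dominates, above it the deprotonated form does. At pH = 4.3, the predominant species is H₂CO₃.

H₂CO₃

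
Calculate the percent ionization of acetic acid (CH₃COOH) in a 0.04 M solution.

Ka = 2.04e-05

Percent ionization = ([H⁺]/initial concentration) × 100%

Using Ka equilibrium: x² + Ka×x - Ka×C = 0. Solving: [H⁺] = 8.9318e-04. Percent = (8.9318e-04/0.04) × 100

Percent ionization = 2.23%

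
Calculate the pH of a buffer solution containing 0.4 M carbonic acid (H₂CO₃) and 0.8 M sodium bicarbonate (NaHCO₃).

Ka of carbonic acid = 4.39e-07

pKa = -log(4.39e-07) = 6.36. pH = pKa + log([A⁻]/[HA]) = 6.36 + log(0.8/0.4)

pH = 6.66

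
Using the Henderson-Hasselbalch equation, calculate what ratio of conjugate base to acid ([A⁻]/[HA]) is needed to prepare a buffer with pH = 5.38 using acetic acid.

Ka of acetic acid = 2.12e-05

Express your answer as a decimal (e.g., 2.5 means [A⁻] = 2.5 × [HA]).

pKa = -log(2.12e-05) = 4.6737. pH = pKa + log([A⁻]/[HA]), so log([A⁻]/[HA]) = pH − pKa = 5.38 − 4.6737 = 0.7063. [A⁻]/[HA] = 10^(0.7063) = 5.09

[A⁻]/[HA] = 5.09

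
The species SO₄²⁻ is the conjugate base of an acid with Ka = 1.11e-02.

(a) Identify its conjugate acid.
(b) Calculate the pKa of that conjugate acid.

(a) The conjugate acid is formed by adding one H⁺ to SO₄²⁻, giving HSO₄⁻. (b) pKa = -log(Ka) = -log(1.11e-02) = 1.95.

Conjugate acid: HSO₄⁻; pK_a = 1.95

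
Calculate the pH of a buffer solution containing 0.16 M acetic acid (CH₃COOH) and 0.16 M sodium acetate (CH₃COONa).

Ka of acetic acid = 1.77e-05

pKa = -log(1.77e-05) = 4.75. pH = pKa + log([A⁻]/[HA]) = 4.75 + log(0.16/0.16)

pH = 4.75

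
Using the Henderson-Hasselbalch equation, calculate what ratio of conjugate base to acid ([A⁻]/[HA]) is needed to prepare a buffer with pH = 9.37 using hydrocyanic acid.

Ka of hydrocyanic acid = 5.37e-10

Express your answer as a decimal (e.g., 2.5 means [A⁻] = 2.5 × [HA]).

pKa = -log(5.37e-10) = 9.2700. pH = pKa + log([A⁻]/[HA]), so log([A⁻]/[HA]) = pH − pKa = 9.37 − 9.2700 = 0.1000. [A⁻]/[HA] = 10^(0.1000) = 1.26

[A⁻]/[HA] = 1.26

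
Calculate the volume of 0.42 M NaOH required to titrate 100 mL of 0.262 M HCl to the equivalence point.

At equivalence: moles acid = moles base. moles HCl = 0.262 × 100/1000 = 0.0262 mol. V_base = moles / 0.42 × 1000 = 62.4 mL.

V_{base} = 62.4 mL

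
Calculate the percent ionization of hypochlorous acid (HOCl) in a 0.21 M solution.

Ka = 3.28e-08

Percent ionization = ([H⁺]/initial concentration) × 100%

Using Ka equilibrium: x² + Ka×x - Ka×C = 0. Solving: [H⁺] = 8.2978e-05. Percent = (8.2978e-05/0.21) × 100

Percent ionization = 0.0395%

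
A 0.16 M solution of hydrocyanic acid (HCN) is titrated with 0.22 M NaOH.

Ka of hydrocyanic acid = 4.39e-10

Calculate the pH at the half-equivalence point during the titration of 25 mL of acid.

At half-equivalence [HA] = [A⁻], so Henderson-Hasselbalch gives pH = pKa = -log(4.39e-10) = 9.36.

pH = pKa = 9.36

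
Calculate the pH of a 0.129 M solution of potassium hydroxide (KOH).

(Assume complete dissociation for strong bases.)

[OH⁻] = 0.129 M for strong base. pOH = -log[OH⁻] = 0.89, pH = 14 - pOH

pH = 13.11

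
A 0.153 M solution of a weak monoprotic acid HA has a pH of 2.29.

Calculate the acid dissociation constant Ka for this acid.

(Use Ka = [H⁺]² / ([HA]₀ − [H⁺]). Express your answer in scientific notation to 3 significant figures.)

[H⁺] = 10^(−pH) = 10^(−2.29) = 5.129e-03 M. For HA ⇌ H⁺ + A⁻, Ka = [H⁺][A⁻]/[HA] = [H⁺]² / ([HA]₀ − [H⁺]) = (5.129e-03)² / (0.153 − 5.129e-03) = 1.78e-04.

K_a = 1.78e-04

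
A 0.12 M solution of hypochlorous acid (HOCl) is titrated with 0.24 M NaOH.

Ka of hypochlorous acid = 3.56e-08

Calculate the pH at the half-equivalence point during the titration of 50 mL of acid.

At half-equivalence [HA] = [A⁻], so Henderson-Hasselbalch gives pH = pKa = -log(3.56e-08) = 7.45.

pH = pKa = 7.45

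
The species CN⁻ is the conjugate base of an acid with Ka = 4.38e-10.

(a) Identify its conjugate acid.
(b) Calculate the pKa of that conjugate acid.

(a) The conjugate acid is formed by adding one H⁺ to CN⁻, giving HCN. (b) pKa = -log(Ka) = -log(4.38e-10) = 9.36.

Conjugate acid: HCN; pK_a = 9.36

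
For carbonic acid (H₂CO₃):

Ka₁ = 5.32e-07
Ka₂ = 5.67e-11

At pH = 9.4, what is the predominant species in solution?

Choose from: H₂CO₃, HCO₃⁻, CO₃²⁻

pKa₁ = 6.27, pKa₂ = 10.25. For a polyprotic acid the predominant species crosses at each pKa: below pKa_n the protonated form dominates, above it the deprotonated form does. At pH = 9.4, the predominant species is HCO₃⁻.

HCO₃⁻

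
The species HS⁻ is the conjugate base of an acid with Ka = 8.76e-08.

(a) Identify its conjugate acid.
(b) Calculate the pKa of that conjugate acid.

(a) The conjugate acid is formed by adding one H⁺ to HS⁻, giving H₂S. (b) pKa = -log(Ka) = -log(8.76e-08) = 7.06.

Conjugate acid: H₂S; pK_a = 7.06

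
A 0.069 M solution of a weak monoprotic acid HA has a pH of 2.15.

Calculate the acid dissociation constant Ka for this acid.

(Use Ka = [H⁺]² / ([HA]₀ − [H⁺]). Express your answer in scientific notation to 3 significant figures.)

[H⁺] = 10^(−pH) = 10^(−2.15) = 7.079e-03 M. For HA ⇌ H⁺ + A⁻, Ka = [H⁺][A⁻]/[HA] = [H⁺]² / ([HA]₀ − [H⁺]) = (7.079e-03)² / (0.069 − 7.079e-03) = 8.09e-04.

K_a = 8.09e-04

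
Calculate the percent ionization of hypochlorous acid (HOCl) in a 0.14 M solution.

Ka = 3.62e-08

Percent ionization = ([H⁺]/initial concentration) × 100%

Using Ka equilibrium: x² + Ka×x - Ka×C = 0. Solving: [H⁺] = 7.1172e-05. Percent = (7.1172e-05/0.14) × 100

Percent ionization = 0.0508%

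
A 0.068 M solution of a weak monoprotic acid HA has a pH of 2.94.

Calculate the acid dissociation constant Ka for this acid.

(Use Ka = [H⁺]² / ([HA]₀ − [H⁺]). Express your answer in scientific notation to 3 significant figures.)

[H⁺] = 10^(−pH) = 10^(−2.94) = 1.148e-03 M. For HA ⇌ H⁺ + A⁻, Ka = [H⁺][A⁻]/[HA] = [H⁺]² / ([HA]₀ − [H⁺]) = (1.148e-03)² / (0.068 − 1.148e-03) = 1.97e-05.

K_a = 1.97e-05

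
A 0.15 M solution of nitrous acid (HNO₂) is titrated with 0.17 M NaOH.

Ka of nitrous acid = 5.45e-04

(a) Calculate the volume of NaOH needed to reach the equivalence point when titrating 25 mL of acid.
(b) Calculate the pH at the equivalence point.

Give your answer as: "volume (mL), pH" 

moles acid = 0.15 × 25/1000 = 0.00375 mol; V_base = moles/0.17 × 1000 = 22.1 mL. At equivalence only the conjugate base is present: [A⁻] = 0.00375/0.047 = 7.9687e-02 M. Kb = Kw/Ka = 1.83e-11; [OH⁻] = √(Kb × [A⁻]) = 1.2092e-06; pOH = 5.92; pH = 14 - pOH = 8.08.

V = 22.1 mL, pH = 8.08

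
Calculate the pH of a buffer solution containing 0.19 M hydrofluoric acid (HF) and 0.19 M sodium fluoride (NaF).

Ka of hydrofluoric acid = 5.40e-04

pKa = -log(5.40e-04) = 3.27. pH = pKa + log([A⁻]/[HA]) = 3.27 + log(0.19/0.19)

pH = 3.27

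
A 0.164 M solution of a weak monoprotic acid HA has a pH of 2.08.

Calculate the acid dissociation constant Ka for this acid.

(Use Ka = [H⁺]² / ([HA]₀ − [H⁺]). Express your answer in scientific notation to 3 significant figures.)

[H⁺] = 10^(−pH) = 10^(−2.08) = 8.318e-03 M. For HA ⇌ H⁺ + A⁻, Ka = [H⁺][A⁻]/[HA] = [H⁺]² / ([HA]₀ − [H⁺]) = (8.318e-03)² / (0.164 − 8.318e-03) = 4.44e-04.

K_a = 4.44e-04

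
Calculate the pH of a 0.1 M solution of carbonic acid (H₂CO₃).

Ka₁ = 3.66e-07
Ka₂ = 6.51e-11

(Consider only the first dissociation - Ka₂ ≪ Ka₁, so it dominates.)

First dissociation dominates. From Ka₁ = [H⁺][HA⁻]/[H₂A], x² + Ka₁·x − Ka₁·C = 0 with C = 0.1 M and Ka₁ = 3.66e-07. Solving: [H⁺] = (−Ka₁ + √(Ka₁² + 4·Ka₁·C)) / 2 = 1.9113e-04 M. pH = -log(1.9113e-04) = 3.72.

pH = 3.72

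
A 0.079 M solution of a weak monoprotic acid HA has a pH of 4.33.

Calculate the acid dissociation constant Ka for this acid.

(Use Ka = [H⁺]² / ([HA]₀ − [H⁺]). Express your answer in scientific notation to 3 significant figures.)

[H⁺] = 10^(−pH) = 10^(−4.33) = 4.677e-05 M. For HA ⇌ H⁺ + A⁻, Ka = [H⁺][A⁻]/[HA] = [H⁺]² / ([HA]₀ − [H⁺]) = (4.677e-05)² / (0.079 − 4.677e-05) = 2.77e-08.

K_a = 2.77e-08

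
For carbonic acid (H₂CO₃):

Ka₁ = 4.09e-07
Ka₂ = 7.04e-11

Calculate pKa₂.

pKa₂ = -log(Ka₂) = -log(7.04e-11) = 10.15.

pK_{a2} = 10.15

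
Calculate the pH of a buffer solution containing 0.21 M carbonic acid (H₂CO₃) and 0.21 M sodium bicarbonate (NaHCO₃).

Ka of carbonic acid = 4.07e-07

pKa = -log(4.07e-07) = 6.39. pH = pKa + log([A⁻]/[HA]) = 6.39 + log(0.21/0.21)

pH = 6.39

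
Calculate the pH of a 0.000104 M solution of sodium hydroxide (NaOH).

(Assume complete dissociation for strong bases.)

[OH⁻] = 0.000104 M for strong base. pOH = -log[OH⁻] = 3.98, pH = 14 - pOH

pH = 10.02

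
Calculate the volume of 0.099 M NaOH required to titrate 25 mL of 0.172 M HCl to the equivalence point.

At equivalence: moles acid = moles base. moles HCl = 0.172 × 25/1000 = 0.0043 mol. V_base = moles / 0.099 × 1000 = 43.4 mL.

V_{base} = 43.4 mL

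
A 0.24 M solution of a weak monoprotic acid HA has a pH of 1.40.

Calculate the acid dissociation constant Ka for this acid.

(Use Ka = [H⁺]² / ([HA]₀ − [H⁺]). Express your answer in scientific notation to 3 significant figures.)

[H⁺] = 10^(−pH) = 10^(−1.40) = 3.981e-02 M. For HA ⇌ H⁺ + A⁻, Ka = [H⁺][A⁻]/[HA] = [H⁺]² / ([HA]₀ − [H⁺]) = (3.981e-02)² / (0.24 − 3.981e-02) = 7.92e-03.

K_a = 7.92e-03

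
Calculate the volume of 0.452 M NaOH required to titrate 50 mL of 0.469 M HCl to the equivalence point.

At equivalence: moles acid = moles base. moles HCl = 0.469 × 50/1000 = 0.02345 mol. V_base = moles / 0.452 × 1000 = 51.9 mL.

V_{base} = 51.9 mL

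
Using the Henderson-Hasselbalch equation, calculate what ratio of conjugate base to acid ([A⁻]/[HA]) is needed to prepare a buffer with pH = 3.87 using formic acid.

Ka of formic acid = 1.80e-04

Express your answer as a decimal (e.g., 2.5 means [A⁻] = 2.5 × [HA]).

pKa = -log(1.80e-04) = 3.7447. pH = pKa + log([A⁻]/[HA]), so log([A⁻]/[HA]) = pH − pKa = 3.87 − 3.7447 = 0.1253. [A⁻]/[HA] = 10^(0.1253) = 1.33

[A⁻]/[HA] = 1.33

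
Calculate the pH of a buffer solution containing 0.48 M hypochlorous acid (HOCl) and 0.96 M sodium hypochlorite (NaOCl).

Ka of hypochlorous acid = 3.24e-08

pKa = -log(3.24e-08) = 7.49. pH = pKa + log([A⁻]/[HA]) = 7.49 + log(0.96/0.48)

pH = 7.79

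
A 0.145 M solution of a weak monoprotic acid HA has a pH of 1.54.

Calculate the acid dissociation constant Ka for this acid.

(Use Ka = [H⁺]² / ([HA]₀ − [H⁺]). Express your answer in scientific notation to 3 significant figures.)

[H⁺] = 10^(−pH) = 10^(−1.54) = 2.884e-02 M. For HA ⇌ H⁺ + A⁻, Ka = [H⁺][A⁻]/[HA] = [H⁺]² / ([HA]₀ − [H⁺]) = (2.884e-02)² / (0.145 − 2.884e-02) = 7.16e-03.

K_a = 7.16e-03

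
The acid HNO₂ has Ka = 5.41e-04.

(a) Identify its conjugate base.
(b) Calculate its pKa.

(a) The conjugate base is formed by removing one H⁺ from HNO₂, giving NO₂⁻. (b) pKa = -log(Ka) = -log(5.41e-04) = 3.27.

Conjugate base: NO₂⁻; pK_a = 3.27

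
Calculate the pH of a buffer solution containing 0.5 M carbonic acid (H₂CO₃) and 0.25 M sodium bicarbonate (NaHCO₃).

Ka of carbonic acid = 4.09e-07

pKa = -log(4.09e-07) = 6.39. pH = pKa + log([A⁻]/[HA]) = 6.39 + log(0.25/0.5)

pH = 6.09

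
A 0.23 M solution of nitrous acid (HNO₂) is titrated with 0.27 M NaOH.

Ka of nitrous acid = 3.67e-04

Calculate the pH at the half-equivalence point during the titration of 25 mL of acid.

At half-equivalence [HA] = [A⁻], so Henderson-Hasselbalch gives pH = pKa = -log(3.67e-04) = 3.44.

pH = pKa = 3.44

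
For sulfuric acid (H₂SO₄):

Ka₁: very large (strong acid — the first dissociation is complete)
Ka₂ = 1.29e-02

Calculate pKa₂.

pKa₂ = -log(Ka₂) = -log(1.29e-02) = 1.89.

pK_{a2} = 1.89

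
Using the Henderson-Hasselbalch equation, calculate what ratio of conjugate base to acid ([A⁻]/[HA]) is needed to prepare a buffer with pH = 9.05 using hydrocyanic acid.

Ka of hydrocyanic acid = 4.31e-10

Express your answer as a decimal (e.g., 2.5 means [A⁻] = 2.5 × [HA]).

pKa = -log(4.31e-10) = 9.3655. pH = pKa + log([A⁻]/[HA]), so log([A⁻]/[HA]) = pH − pKa = 9.05 − 9.3655 = -0.3155. [A⁻]/[HA] = 10^(-0.3155) = 0.484

[A⁻]/[HA] = 0.484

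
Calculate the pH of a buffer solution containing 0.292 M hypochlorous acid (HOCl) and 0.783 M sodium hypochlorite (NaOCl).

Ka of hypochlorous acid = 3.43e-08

pKa = -log(3.43e-08) = 7.46. pH = pKa + log([A⁻]/[HA]) = 7.46 + log(0.783/0.292)

pH = 7.89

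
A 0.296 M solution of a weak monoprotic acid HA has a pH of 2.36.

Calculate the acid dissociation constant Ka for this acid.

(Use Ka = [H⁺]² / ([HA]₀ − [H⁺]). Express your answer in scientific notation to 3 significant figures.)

[H⁺] = 10^(−pH) = 10^(−2.36) = 4.365e-03 M. For HA ⇌ H⁺ + A⁻, Ka = [H⁺][A⁻]/[HA] = [H⁺]² / ([HA]₀ − [H⁺]) = (4.365e-03)² / (0.296 − 4.365e-03) = 6.53e-05.

K_a = 6.53e-05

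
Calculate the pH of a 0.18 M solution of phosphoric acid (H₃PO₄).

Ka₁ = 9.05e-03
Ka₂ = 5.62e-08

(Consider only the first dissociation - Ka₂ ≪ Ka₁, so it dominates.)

First dissociation dominates. From Ka₁ = [H⁺][HA⁻]/[H₂A], x² + Ka₁·x − Ka₁·C = 0 with C = 0.18 M and Ka₁ = 9.05e-03. Solving: [H⁺] = (−Ka₁ + √(Ka₁² + 4·Ka₁·C)) / 2 = 3.6089e-02 M. pH = -log(3.6089e-02) = 1.44.

pH = 1.44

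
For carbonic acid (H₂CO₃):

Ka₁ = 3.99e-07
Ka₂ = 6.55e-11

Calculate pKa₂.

pKa₂ = -log(Ka₂) = -log(6.55e-11) = 10.18.

pK_{a2} = 10.18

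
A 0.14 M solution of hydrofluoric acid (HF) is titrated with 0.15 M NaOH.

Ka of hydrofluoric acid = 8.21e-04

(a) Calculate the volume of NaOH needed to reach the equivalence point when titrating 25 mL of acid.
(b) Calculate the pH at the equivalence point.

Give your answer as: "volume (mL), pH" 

moles acid = 0.14 × 25/1000 = 0.0035 mol; V_base = moles/0.15 × 1000 = 23.3 mL. At equivalence only the conjugate base is present: [A⁻] = 0.0035/0.048 = 7.2414e-02 M. Kb = Kw/Ka = 1.22e-11; [OH⁻] = √(Kb × [A⁻]) = 9.3916e-07; pOH = 6.03; pH = 14 - pOH = 7.97.

V = 23.3 mL, pH = 7.97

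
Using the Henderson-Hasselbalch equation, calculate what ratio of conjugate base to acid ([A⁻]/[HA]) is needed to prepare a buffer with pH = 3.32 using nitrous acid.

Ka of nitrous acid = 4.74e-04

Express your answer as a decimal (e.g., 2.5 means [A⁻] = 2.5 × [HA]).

pKa = -log(4.74e-04) = 3.3242. pH = pKa + log([A⁻]/[HA]), so log([A⁻]/[HA]) = pH − pKa = 3.32 − 3.3242 = -0.0042. [A⁻]/[HA] = 10^(-0.0042) = 0.990

[A⁻]/[HA] = 0.990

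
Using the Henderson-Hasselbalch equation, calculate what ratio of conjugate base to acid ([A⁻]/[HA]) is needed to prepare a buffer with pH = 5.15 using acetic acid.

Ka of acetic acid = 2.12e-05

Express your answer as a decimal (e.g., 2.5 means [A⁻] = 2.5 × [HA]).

pKa = -log(2.12e-05) = 4.6737. pH = pKa + log([A⁻]/[HA]), so log([A⁻]/[HA]) = pH − pKa = 5.15 − 4.6737 = 0.4763. [A⁻]/[HA] = 10^(0.4763) = 2.99

[A⁻]/[HA] = 2.99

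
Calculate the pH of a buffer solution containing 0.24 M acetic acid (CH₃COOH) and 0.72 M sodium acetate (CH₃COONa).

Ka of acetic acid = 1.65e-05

pKa = -log(1.65e-05) = 4.78. pH = pKa + log([A⁻]/[HA]) = 4.78 + log(0.72/0.24)

pH = 5.26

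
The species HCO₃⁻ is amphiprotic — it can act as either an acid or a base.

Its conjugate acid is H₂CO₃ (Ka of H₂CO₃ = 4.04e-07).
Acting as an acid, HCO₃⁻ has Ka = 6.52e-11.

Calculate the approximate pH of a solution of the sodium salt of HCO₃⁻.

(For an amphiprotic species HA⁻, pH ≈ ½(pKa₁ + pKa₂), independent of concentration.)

pKa₁ = -log(4.04e-07) = 6.39; pKa₂ = -log(6.52e-11) = 10.19. For an amphiprotic species, pH ≈ ½(pKa₁ + pKa₂) = ½(6.39 + 10.19) = 8.29.

pH = 8.29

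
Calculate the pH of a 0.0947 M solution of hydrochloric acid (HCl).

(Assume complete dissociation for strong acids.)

[H⁺] = 0.0947 M for strong acid. pH = -log[H⁺] = -log(0.0947)

pH = 1.02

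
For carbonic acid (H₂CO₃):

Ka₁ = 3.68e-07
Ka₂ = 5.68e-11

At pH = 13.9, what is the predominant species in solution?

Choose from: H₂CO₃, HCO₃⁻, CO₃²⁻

pKa₁ = 6.43, pKa₂ = 10.25. For a polyprotic acid the predominant species crosses at each pKa: below pKa_n the protonated form dominates, above it the deprotonated form does. At pH = 13.9, the predominant species is CO₃²⁻.

CO₃²⁻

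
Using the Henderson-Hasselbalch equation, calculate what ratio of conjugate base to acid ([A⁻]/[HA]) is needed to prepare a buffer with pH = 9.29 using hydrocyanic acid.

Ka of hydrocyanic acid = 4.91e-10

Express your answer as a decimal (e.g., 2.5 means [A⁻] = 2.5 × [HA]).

pKa = -log(4.91e-10) = 9.3089. pH = pKa + log([A⁻]/[HA]), so log([A⁻]/[HA]) = pH − pKa = 9.29 − 9.3089 = -0.0189. [A⁻]/[HA] = 10^(-0.0189) = 0.957

[A⁻]/[HA] = 0.957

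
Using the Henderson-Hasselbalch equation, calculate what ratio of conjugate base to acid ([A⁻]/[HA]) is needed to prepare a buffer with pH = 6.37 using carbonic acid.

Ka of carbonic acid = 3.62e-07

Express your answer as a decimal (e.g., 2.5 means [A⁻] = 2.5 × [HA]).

pKa = -log(3.62e-07) = 6.4413. pH = pKa + log([A⁻]/[HA]), so log([A⁻]/[HA]) = pH − pKa = 6.37 − 6.4413 = -0.0713. [A⁻]/[HA] = 10^(-0.0713) = 0.849

[A⁻]/[HA] = 0.849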